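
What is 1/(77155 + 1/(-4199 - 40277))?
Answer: 44476/3431545779 ≈ 1.2961e-5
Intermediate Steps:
1/(77155 + 1/(-4199 - 40277)) = 1/(77155 + 1/(-44476)) = 1/(77155 - 1/44476) = 1/(3431545779/44476) = 44476/3431545779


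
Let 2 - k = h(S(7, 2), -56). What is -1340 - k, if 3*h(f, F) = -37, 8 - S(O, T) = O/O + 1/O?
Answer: -4063/3 ≈ -1354.3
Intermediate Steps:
S(O, T) = 7 - 1/O (S(O, T) = 8 - (O/O + 1/O) = 8 - (1 + 1/O) = 8 + (-1 - 1/O) = 7 - 1/O)
h(f, F) = -37/3 (h(f, F) = (⅓)*(-37) = -37/3)
k = 43/3 (k = 2 - 1*(-37/3) = 2 + 37/3 = 43/3 ≈ 14.333)
-1340 - k = -1340 - 1*43/3 = -1340 - 43/3 = -4063/3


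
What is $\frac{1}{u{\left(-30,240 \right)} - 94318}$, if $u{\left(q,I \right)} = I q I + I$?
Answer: $- \frac{1}{1822078} \approx -5.4882 \cdot 10^{-7}$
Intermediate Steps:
$u{\left(q,I \right)} = I + q I^{2}$ ($u{\left(q,I \right)} = q I^{2} + I = I + q I^{2}$)
$\frac{1}{u{\left(-30,240 \right)} - 94318} = \frac{1}{240 \left(1 + 240 \left(-30\right)\right) - 94318} = \frac{1}{240 \left(1 - 7200\right) - 94318} = \frac{1}{240 \left(-7199\right) - 94318} = \frac{1}{-1727760 - 94318} = \frac{1}{-1822078} = - \frac{1}{1822078}$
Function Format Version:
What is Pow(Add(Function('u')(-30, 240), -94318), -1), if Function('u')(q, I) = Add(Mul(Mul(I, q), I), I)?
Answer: Rational(-1, 1822078) ≈ -5.4882e-7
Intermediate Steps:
Function('u')(q, I) = Add(I, Mul(q, Pow(I, 2))) (Function('u')(q, I) = Add(Mul(q, Pow(I, 2)), I) = Add(I, Mul(q, Pow(I, 2))))
Pow(Add(Function('u')(-30, 240), -94318), -1) = Pow(Add(Mul(240, Add(1, Mul(240, -30))), -94318), -1) = Pow(Add(Mul(240, Add(1, -7200)), -94318), -1) = Pow(Add(Mul(240, -7199), -94318), -1) = Pow(Add(-1727760, -94318), -1) = Pow(-1822078, -1) = Rational(-1, 1822078)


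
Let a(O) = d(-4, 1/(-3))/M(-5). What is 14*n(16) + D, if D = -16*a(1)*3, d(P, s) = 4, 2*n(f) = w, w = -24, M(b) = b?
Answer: -648/5 ≈ -129.60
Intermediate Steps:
n(f) = -12 (n(f) = (½)*(-24) = -12)
a(O) = -⅘ (a(O) = 4/(-5) = 4*(-⅕) = -⅘)
D = 192/5 (D = -16*(-⅘)*3 = (64/5)*3 = 192/5 ≈ 38.400)
14*n(16) + D = 14*(-12) + 192/5 = -168 + 192/5 = -648/5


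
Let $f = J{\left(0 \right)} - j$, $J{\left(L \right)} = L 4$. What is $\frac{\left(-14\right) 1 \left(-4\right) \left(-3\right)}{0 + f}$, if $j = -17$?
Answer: $- \frac{168}{17} \approx -9.8824$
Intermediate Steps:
$J{\left(L \right)} = 4 L$
$f = 17$ ($f = 4 \cdot 0 - -17 = 0 + 17 = 17$)
$\frac{\left(-14\right) 1 \left(-4\right) \left(-3\right)}{0 + f} = \frac{\left(-14\right) 1 \left(-4\right) \left(-3\right)}{0 + 17} = \frac{\left(-14\right) \left(\left(-4\right) \left(-3\right)\right)}{17} = \left(-14\right) 12 \cdot \frac{1}{17} = \left(-168\right) \frac{1}{17} = - \frac{168}{17}$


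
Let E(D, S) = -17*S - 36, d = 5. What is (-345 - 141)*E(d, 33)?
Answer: 290142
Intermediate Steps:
E(D, S) = -36 - 17*S
(-345 - 141)*E(d, 33) = (-345 - 141)*(-36 - 17*33) = -486*(-36 - 561) = -486*(-597) = 290142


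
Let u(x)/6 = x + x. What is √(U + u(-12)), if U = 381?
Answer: √237 ≈ 15.395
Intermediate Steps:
u(x) = 12*x (u(x) = 6*(x + x) = 6*(2*x) = 12*x)
√(U + u(-12)) = √(381 + 12*(-12)) = √(381 - 144) = √237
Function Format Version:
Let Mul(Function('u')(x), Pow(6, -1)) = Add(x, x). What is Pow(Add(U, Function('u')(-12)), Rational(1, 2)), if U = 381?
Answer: Pow(237, Rational(1, 2)) ≈ 15.395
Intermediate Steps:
Function('u')(x) = Mul(12, x) (Function('u')(x) = Mul(6, Add(x, x)) = Mul(6, Mul(2, x)) = Mul(12, x))
Pow(Add(U, Function('u')(-12)), Rational(1, 2)) = Pow(Add(381, Mul(12, -12)), Rational(1, 2)) = Pow(Add(381, -144), Rational(1, 2)) = Pow(237, Rational(1, 2))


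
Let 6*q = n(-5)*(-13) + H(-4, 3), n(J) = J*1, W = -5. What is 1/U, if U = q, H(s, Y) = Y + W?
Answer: 2/21 ≈ 0.095238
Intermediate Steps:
H(s, Y) = -5 + Y (H(s, Y) = Y - 5 = -5 + Y)
n(J) = J
q = 21/2 (q = (-5*(-13) + (-5 + 3))/6 = (65 - 2)/6 = (⅙)*63 = 21/2 ≈ 10.500)
U = 21/2 ≈ 10.500
1/U = 1/(21/2) = 2/21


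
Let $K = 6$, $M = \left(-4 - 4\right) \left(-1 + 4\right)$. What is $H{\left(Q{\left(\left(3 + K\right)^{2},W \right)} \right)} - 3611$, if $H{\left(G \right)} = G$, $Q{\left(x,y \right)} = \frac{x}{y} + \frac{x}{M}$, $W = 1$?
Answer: $- \frac{28267}{8} \approx -3533.4$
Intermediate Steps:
$M = -24$ ($M = \left(-8\right) 3 = -24$)
$Q{\left(x,y \right)} = - \frac{x}{24} + \frac{x}{y}$ ($Q{\left(x,y \right)} = \frac{x}{y} + \frac{x}{-24} = \frac{x}{y} + x \left(- \frac{1}{24}\right) = \frac{x}{y} - \frac{x}{24} = - \frac{x}{24} + \frac{x}{y}$)
$H{\left(Q{\left(\left(3 + K\right)^{2},W \right)} \right)} - 3611 = \left(- \frac{\left(3 + 6\right)^{2}}{24} + \frac{\left(3 + 6\right)^{2}}{1}\right) - 3611 = \left(- \frac{9^{2}}{24} + 9^{2} \cdot 1\right) - 3611 = \left(\left(- \frac{1}{24}\right) 81 + 81 \cdot 1\right) - 3611 = \left(- \frac{27}{8} + 81\right) - 3611 = \frac{621}{8} - 3611 = - \frac{28267}{8}$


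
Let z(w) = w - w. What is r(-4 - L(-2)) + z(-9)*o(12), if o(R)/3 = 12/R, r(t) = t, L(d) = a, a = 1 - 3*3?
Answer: 4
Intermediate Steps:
a = -8 (a = 1 - 9 = -8)
L(d) = -8
z(w) = 0
o(R) = 36/R (o(R) = 3*(12/R) = 36/R)
r(-4 - L(-2)) + z(-9)*o(12) = (-4 - 1*(-8)) + 0*(36/12) = (-4 + 8) + 0*(36*(1/12)) = 4 + 0*3 = 4 + 0 = 4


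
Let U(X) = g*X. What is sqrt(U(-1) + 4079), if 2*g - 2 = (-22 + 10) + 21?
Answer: sqrt(16294)/2 ≈ 63.824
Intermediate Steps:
g = 11/2 (g = 1 + ((-22 + 10) + 21)/2 = 1 + (-12 + 21)/2 = 1 + (1/2)*9 = 1 + 9/2 = 11/2 ≈ 5.5000)
U(X) = 11*X/2
sqrt(U(-1) + 4079) = sqrt((11/2)*(-1) + 4079) = sqrt(-11/2 + 4079) = sqrt(8147/2) = sqrt(16294)/2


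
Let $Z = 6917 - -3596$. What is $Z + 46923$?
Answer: $57436$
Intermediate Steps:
$Z = 10513$ ($Z = 6917 + 3596 = 10513$)
$Z + 46923 = 10513 + 46923 = 57436$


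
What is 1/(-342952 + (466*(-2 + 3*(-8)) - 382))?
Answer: -1/355450 ≈ -2.8133e-6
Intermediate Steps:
1/(-342952 + (466*(-2 + 3*(-8)) - 382)) = 1/(-342952 + (466*(-2 - 24) - 382)) = 1/(-342952 + (466*(-26) - 382)) = 1/(-342952 + (-12116 - 382)) = 1/(-342952 - 12498) = 1/(-355450) = -1/355450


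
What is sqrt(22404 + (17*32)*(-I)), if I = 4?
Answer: 2*sqrt(5057) ≈ 142.23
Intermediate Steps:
sqrt(22404 + (17*32)*(-I)) = sqrt(22404 + (17*32)*(-1*4)) = sqrt(22404 + 544*(-4)) = sqrt(22404 - 2176) = sqrt(20228) = 2*sqrt(5057)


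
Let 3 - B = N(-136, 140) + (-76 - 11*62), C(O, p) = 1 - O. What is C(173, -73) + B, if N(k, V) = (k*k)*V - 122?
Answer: -2588729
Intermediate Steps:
N(k, V) = -122 + V*k² (N(k, V) = k²*V - 122 = V*k² - 122 = -122 + V*k²)
B = -2588557 (B = 3 - ((-122 + 140*(-136)²) + (-76 - 11*62)) = 3 - ((-122 + 140*18496) + (-76 - 682)) = 3 - ((-122 + 2589440) - 758) = 3 - (2589318 - 758) = 3 - 1*2588560 = 3 - 2588560 = -2588557)
C(173, -73) + B = (1 - 1*173) - 2588557 = (1 - 173) - 2588557 = -172 - 2588557 = -2588729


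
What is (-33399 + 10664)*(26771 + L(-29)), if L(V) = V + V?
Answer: -607320055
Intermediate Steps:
L(V) = 2*V
(-33399 + 10664)*(26771 + L(-29)) = (-33399 + 10664)*(26771 + 2*(-29)) = -22735*(26771 - 58) = -22735*26713 = -607320055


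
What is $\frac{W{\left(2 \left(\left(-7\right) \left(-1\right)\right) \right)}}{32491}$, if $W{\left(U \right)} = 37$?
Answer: $\frac{37}{32491} \approx 0.0011388$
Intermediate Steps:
$\frac{W{\left(2 \left(\left(-7\right) \left(-1\right)\right) \right)}}{32491} = \frac{37}{32491}$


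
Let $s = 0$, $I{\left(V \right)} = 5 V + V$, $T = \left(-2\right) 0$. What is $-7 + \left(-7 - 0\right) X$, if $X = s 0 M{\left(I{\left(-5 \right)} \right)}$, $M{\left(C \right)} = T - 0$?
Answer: $-7$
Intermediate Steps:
$T = 0$
$I{\left(V \right)} = 6 V$
$M{\left(C \right)} = 0$ ($M{\left(C \right)} = 0 - 0 = 0 + 0 = 0$)
$X = 0$ ($X = 0 \cdot 0 \cdot 0 = 0 \cdot 0 = 0$)
$-7 + \left(-7 - 0\right) X = -7 + \left(-7 - 0\right) 0 = -7 + \left(-7 + 0\right) 0 = -7 - 0 = -7 + 0 = -7$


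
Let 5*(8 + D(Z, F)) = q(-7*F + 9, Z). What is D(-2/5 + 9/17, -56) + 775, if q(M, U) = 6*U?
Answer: 326041/425 ≈ 767.16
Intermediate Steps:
D(Z, F) = -8 + 6*Z/5 (D(Z, F) = -8 + (6*Z)/5 = -8 + 6*Z/5)
D(-2/5 + 9/17, -56) + 775 = (-8 + 6*(-2/5 + 9/17)/5) + 775 = (-8 + (6/5)*(11/85)) + 775 = (-8 + 66/425) + 775 = -3334/425 + 775 = 326041/425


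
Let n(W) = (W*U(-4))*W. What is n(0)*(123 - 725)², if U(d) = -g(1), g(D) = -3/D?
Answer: 0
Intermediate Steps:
U(d) = 3 (U(d) = -(-3)/1 = -(-3) = -1*(-3) = 3)
n(W) = 3*W² (n(W) = (W*3)*W = (3*W)*W = 3*W²)
n(0)*(123 - 725)² = (3*0²)*(123 - 725)² = (3*0)*(-602)² = 0*362404 = 0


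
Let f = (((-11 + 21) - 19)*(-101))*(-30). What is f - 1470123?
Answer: -1497393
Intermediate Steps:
f = -27270 (f = ((10 - 19)*(-101))*(-30) = -9*(-101)*(-30) = 909*(-30) = -27270)
f - 1470123 = -27270 - 1470123 = -1497393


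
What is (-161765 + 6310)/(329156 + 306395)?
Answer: -155455/635551 ≈ -0.24460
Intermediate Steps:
(-161765 + 6310)/(329156 + 306395) = -155455/635551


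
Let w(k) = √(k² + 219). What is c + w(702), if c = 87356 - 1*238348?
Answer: -150992 + √493023 ≈ -1.5029e+5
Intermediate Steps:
w(k) = √(219 + k²)
c = -150992 (c = 87356 - 238348 = -150992)
c + w(702) = -150992 + √(219 + 702²) = -150992 + √(219 + 492804) = -150992 + √493023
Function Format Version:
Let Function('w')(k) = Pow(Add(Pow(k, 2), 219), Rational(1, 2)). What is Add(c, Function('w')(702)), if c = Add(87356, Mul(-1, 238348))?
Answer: Add(-150992, Pow(493023, Rational(1, 2))) ≈ -1.5029e+5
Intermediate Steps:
Function('w')(k) = Pow(Add(219, Pow(k, 2)), Rational(1, 2))
c = -150992 (c = Add(87356, -238348) = -150992)
Add(c, Function('w')(702)) = Add(-150992, Pow(Add(219, Pow(702, 2)), Rational(1, 2))) = Add(-150992, Pow(Add(219, 492804), Rational(1, 2))) = Add(-150992, Pow(493023, Rational(1, 2)))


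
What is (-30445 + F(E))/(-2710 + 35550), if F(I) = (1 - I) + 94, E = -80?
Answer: -3027/3284 ≈ -0.92174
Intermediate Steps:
F(I) = 95 - I
(-30445 + F(E))/(-2710 + 35550) = (-30445 + (95 - 1*(-80)))/(-2710 + 35550) = (-30445 + (95 + 80))/32840 = (-30445 + 175)*(1/32840) = -30270*1/32840 = -3027/3284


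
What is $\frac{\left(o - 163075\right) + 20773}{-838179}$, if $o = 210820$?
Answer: $- \frac{68518}{838179} \approx -0.081746$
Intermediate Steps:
$\frac{\left(o - 163075\right) + 20773}{-838179} = \frac{\left(210820 - 163075\right) + 20773}{-838179} = \left(47745 + 20773\right) \left(- \frac{1}{838179}\right) = 68518 \left(- \frac{1}{838179}\right) = - \frac{68518}{838179}$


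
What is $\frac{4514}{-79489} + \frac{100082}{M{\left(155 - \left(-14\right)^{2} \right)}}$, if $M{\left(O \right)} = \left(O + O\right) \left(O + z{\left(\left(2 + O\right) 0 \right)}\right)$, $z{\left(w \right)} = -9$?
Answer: $\frac{3968455349}{162952450} \approx 24.353$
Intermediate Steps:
$M{\left(O \right)} = 2 O \left(-9 + O\right)$ ($M{\left(O \right)} = \left(O + O\right) \left(O - 9\right) = 2 O \left(-9 + O\right)$)
$\frac{4514}{-79489} + \frac{100082}{M{\left(155 - \left(-14\right)^{2} \right)}} = \frac{4514}{-79489} + \frac{100082}{2 \left(155 - \left(-14\right)^{2}\right) \left(-9 + \left(155 - \left(-14\right)^{2}\right)\right)} = 4514 \left(- \frac{1}{79489}\right) + \frac{100082}{2 \left(155 - 196\right) \left(-9 + \left(155 - 196\right)\right)} = - \frac{4514}{79489} + \frac{100082}{2 \left(155 - 196\right) \left(-9 + \left(155 - 196\right)\right)} = - \frac{4514}{79489} + \frac{100082}{2 \left(-41\right) \left(-9 - 41\right)} = - \frac{4514}{79489} + \frac{100082}{2 \left(-41\right) \left(-50\right)} = - \frac{4514}{79489} + \frac{100082}{4100} = - \frac{4514}{79489} + 100082 \cdot \frac{1}{4100} = - \frac{4514}{79489} + \frac{50041}{2050} = \frac{3968455349}{162952450}$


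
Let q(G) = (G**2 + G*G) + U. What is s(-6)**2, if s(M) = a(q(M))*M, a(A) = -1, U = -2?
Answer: 36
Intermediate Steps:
q(G) = -2 + 2*G**2 (q(G) = (G**2 + G*G) - 2 = (G**2 + G**2) - 2 = 2*G**2 - 2 = -2 + 2*G**2)
s(M) = -M
s(-6)**2 = (-1*(-6))**2 = 6**2 = 36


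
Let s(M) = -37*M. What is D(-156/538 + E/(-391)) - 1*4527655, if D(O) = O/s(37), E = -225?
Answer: -651937274390432/143990051 ≈ -4.5277e+6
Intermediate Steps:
D(O) = -O/1369 (D(O) = O/((-37*37)) = O/(-1369) = O*(-1/1369) = -O/1369)
D(-156/538 + E/(-391)) - 1*4527655 = -(-156/538 - 225/(-391))/1369 - 1*4527655 = -(-156*1/538 - 225*(-1/391))/1369 - 4527655 = -(-78/269 + 225/391)/1369 - 4527655 = -1/1369*30027/105179 - 4527655 = -30027/143990051 - 4527655 = -651937274390432/143990051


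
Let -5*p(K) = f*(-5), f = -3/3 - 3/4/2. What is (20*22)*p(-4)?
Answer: -605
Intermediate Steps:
f = -11/8 (f = -3*⅓ - 3*¼*(½) = -1 - ¾*½ = -1 - 3/8 = -11/8 ≈ -1.3750)
p(K) = -11/8 (p(K) = -(-11)*(-5)/40 = -⅕*55/8 = -11/8)
(20*22)*p(-4) = (20*22)*(-11/8) = 440*(-11/8) = -605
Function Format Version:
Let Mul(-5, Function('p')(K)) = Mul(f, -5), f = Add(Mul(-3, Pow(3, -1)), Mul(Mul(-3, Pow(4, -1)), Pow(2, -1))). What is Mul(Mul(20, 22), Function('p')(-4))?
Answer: -605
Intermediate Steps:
f = Rational(-11, 8) (f = Add(Mul(-3, Rational(1, 3)), Mul(Mul(-3, Rational(1, 4)), Rational(1, 2))) = Add(-1, Mul(Rational(-3, 4), Rational(1, 2))) = Add(-1, Rational(-3, 8)) = Rational(-11, 8) ≈ -1.3750)
Function('p')(K) = Rational(-11, 8) (Function('p')(K) = Mul(Rational(-1, 5), Mul(Rational(-11, 8), -5)) = Mul(Rational(-1, 5), Rational(55, 8)) = Rational(-11, 8))
Mul(Mul(20, 22), Function('p')(-4)) = Mul(Mul(20, 22), Rational(-11, 8)) = Mul(440, Rational(-11, 8)) = -605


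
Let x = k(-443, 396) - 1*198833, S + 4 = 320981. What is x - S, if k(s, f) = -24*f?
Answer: -529314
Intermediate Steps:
S = 320977 (S = -4 + 320981 = 320977)
x = -208337 (x = -24*396 - 1*198833 = -9504 - 198833 = -208337)
x - S = -208337 - 1*320977 = -208337 - 320977 = -529314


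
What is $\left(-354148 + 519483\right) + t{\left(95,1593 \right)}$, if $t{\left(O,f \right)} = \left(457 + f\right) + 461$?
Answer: $167846$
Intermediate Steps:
$t{\left(O,f \right)} = 918 + f$
$\left(-354148 + 519483\right) + t{\left(95,1593 \right)} = \left(-354148 + 519483\right) + \left(918 + 1593\right) = 165335 + 2511 = 167846$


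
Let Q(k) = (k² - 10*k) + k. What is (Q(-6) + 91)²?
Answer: 32761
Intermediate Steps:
Q(k) = k² - 9*k
(Q(-6) + 91)² = (-6*(-9 - 6) + 91)² = (-6*(-15) + 91)² = (90 + 91)² = 181² = 32761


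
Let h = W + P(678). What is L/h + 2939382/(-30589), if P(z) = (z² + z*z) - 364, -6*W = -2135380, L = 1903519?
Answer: -11067579986091/116993809478 ≈ -94.600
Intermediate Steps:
W = 1067690/3 (W = -⅙*(-2135380) = 1067690/3 ≈ 3.5590e+5)
P(z) = -364 + 2*z² (P(z) = (z² + z²) - 364 = 2*z² - 364 = -364 + 2*z²)
h = 3824702/3 (h = 1067690/3 + (-364 + 2*678²) = 1067690/3 + (-364 + 2*459684) = 1067690/3 + (-364 + 919368) = 1067690/3 + 919004 = 3824702/3 ≈ 1.2749e+6)
L/h + 2939382/(-30589) = 1903519/(3824702/3) + 2939382/(-30589) = 1903519*(3/3824702) + 2939382*(-1/30589) = 5710557/3824702 - 2939382/30589 = -11067579986091/116993809478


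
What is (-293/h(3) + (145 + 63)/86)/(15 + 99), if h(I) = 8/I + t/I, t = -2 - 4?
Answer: -37589/9804 ≈ -3.8340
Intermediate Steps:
t = -6
h(I) = 2/I (h(I) = 8/I - 6/I = 2/I)
(-293/h(3) + (145 + 63)/86)/(15 + 99) = (-293/(2/3) + (145 + 63)/86)/(15 + 99) = (-293/(2*(⅓)) + 208*(1/86))/114 = (-293/⅔ + 104/43)*(1/114) = (-293*3/2 + 104/43)*(1/114) = (-879/2 + 104/43)*(1/114) = -37589/86*1/114 = -37589/9804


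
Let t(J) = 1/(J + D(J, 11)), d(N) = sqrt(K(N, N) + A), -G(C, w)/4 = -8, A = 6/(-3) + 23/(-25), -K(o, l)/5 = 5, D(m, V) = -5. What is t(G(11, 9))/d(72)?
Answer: -5*I*sqrt(698)/18846 ≈ -0.0070094*I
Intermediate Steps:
K(o, l) = -25 (K(o, l) = -5*5 = -25)
A = -73/25 (A = 6*(-1/3) + 23*(-1/25) = -2 - 23/25 = -73/25 ≈ -2.9200)
G(C, w) = 32 (G(C, w) = -4*(-8) = 32)
d(N) = I*sqrt(698)/5 (d(N) = sqrt(-25 - 73/25) = sqrt(-698/25) = I*sqrt(698)/5)
t(J) = 1/(-5 + J) (t(J) = 1/(J - 5) = 1/(-5 + J))
t(G(11, 9))/d(72) = 1/((-5 + 32)*((I*sqrt(698)/5))) = (-5*I*sqrt(698)/698)/27 = -5*I*sqrt(698)/18846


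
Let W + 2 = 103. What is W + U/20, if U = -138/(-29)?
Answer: 29359/290 ≈ 101.24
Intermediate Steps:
W = 101 (W = -2 + 103 = 101)
U = 138/29 (U = -138*(-1/29) = 138/29 ≈ 4.7586)
W + U/20 = 101 + (138/29)/20 = 101 + (138/29)*(1/20) = 101 + 69/290 = 29359/290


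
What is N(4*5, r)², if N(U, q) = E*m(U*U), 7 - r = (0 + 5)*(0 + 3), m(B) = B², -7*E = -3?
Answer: 230400000000/49 ≈ 4.7020e+9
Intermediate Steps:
E = 3/7 (E = -⅐*(-3) = 3/7 ≈ 0.42857)
r = -8 (r = 7 - (0 + 5)*(0 + 3) = 7 - 5*3 = 7 - 1*15 = 7 - 15 = -8)
N(U, q) = 3*U⁴/7 (N(U, q) = 3*(U*U)²/7 = 3*(U²)²/7 = 3*U⁴/7)
N(4*5, r)² = (3*(4*5)⁴/7)² = ((3/7)*20⁴)² = ((3/7)*160000)² = (480000/7)² = 230400000000/49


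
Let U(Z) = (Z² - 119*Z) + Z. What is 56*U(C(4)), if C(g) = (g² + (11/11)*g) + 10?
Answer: -147840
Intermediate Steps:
C(g) = 10 + g + g² (C(g) = (g² + (11*(1/11))*g) + 10 = (g² + 1*g) + 10 = (g² + g) + 10 = (g + g²) + 10 = 10 + g + g²)
U(Z) = Z² - 118*Z
56*U(C(4)) = 56*((10 + 4 + 4²)*(-118 + (10 + 4 + 4²))) = 56*((10 + 4 + 16)*(-118 + (10 + 4 + 16))) = 56*(30*(-118 + 30)) = 56*(30*(-88)) = 56*(-2640) = -147840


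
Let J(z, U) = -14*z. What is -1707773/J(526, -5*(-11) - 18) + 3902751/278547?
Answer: 168144968065/683740036 ≈ 245.92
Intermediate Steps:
-1707773/J(526, -5*(-11) - 18) + 3902751/278547 = -1707773/((-14*526)) + 3902751/278547 = -1707773/(-7364) + 3902751*(1/278547) = -1707773*(-1/7364) + 1300917/92849 = 1707773/7364 + 1300917/92849 = 168144968065/683740036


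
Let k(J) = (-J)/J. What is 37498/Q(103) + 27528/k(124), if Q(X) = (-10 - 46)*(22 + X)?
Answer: -96366749/3500 ≈ -27533.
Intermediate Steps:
k(J) = -1
Q(X) = -1232 - 56*X (Q(X) = -56*(22 + X) = -1232 - 56*X)
37498/Q(103) + 27528/k(124) = 37498/(-1232 - 56*103) + 27528/(-1) = 37498/(-1232 - 5768) + 27528*(-1) = 37498/(-7000) - 27528 = 37498*(-1/7000) - 27528 = -18749/3500 - 27528 = -96366749/3500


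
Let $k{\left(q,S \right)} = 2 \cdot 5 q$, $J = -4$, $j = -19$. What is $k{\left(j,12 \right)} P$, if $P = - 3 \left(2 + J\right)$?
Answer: $-1140$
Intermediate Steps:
$k{\left(q,S \right)} = 10 q$
$P = 6$ ($P = - 3 \left(2 - 4\right) = \left(-3\right) \left(-2\right) = 6$)
$k{\left(j,12 \right)} P = 10 \left(-19\right) 6 = \left(-190\right) 6 = -1140$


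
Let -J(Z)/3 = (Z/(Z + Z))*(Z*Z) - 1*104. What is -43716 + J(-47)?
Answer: -93435/2 ≈ -46718.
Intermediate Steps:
J(Z) = 312 - 3*Z**2/2 (J(Z) = -3*((Z/(Z + Z))*(Z*Z) - 1*104) = -3*((Z/((2*Z)))*Z**2 - 104) = -3*(((1/(2*Z))*Z)*Z**2 - 104) = -3*(Z**2/2 - 104) = -3*(-104 + Z**2/2) = 312 - 3*Z**2/2)
-43716 + J(-47) = -43716 + (312 - 3/2*(-47)**2) = -43716 + (312 - 3/2*2209) = -43716 + (312 - 6627/2) = -43716 - 6003/2 = -93435/2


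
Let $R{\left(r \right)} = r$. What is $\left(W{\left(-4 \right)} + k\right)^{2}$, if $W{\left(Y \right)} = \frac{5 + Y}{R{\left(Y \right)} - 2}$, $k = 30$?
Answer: $\frac{32041}{36} \approx 890.03$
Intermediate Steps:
$W{\left(Y \right)} = \frac{5 + Y}{-2 + Y}$ ($W{\left(Y \right)} = \frac{5 + Y}{Y - 2} = \frac{5 + Y}{-2 + Y}$)
$\left(W{\left(-4 \right)} + k\right)^{2} = \left(\frac{5 - 4}{-2 - 4} + 30\right)^{2} = \left(\frac{1}{-6} \cdot 1 + 30\right)^{2} = \left(\left(- \frac{1}{6}\right) 1 + 30\right)^{2} = \left(- \frac{1}{6} + 30\right)^{2} = \left(\frac{179}{6}\right)^{2} = \frac{32041}{36}$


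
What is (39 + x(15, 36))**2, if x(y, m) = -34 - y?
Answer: 100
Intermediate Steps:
(39 + x(15, 36))**2 = (39 + (-34 - 1*15))**2 = (39 + (-34 - 15))**2 = (39 - 49)**2 = (-10)**2 = 100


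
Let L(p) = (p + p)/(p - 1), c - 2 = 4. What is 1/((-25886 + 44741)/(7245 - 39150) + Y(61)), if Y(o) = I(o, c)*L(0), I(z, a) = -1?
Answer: -709/419 ≈ -1.6921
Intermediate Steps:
c = 6 (c = 2 + 4 = 6)
L(p) = 2*p/(-1 + p) (L(p) = (2*p)/(-1 + p) = 2*p/(-1 + p))
Y(o) = 0 (Y(o) = -2*0/(-1 + 0) = -2*0/(-1) = -2*0*(-1) = -1*0 = 0)
1/((-25886 + 44741)/(7245 - 39150) + Y(61)) = 1/((-25886 + 44741)/(7245 - 39150) + 0) = 1/(18855/(-31905) + 0) = 1/(18855*(-1/31905) + 0) = 1/(-419/709 + 0) = 1/(-419/709) = -709/419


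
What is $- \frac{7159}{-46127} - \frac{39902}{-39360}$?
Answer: $\frac{1061168897}{907779360} \approx 1.169$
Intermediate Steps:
$- \frac{7159}{-46127} - \frac{39902}{-39360} = \left(-7159\right) \left(- \frac{1}{46127}\right) - - \frac{19951}{19680} = \frac{7159}{46127} + \frac{19951}{19680} = \frac{1061168897}{907779360}$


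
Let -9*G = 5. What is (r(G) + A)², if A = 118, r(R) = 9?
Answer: 16129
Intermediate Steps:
G = -5/9 (G = -⅑*5 = -5/9 ≈ -0.55556)
(r(G) + A)² = (9 + 118)² = 127² = 16129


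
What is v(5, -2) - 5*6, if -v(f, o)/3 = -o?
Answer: -36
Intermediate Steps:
v(f, o) = 3*o (v(f, o) = -(-3)*o = 3*o)
v(5, -2) - 5*6 = 3*(-2) - 5*6 = -6 - 30 = -36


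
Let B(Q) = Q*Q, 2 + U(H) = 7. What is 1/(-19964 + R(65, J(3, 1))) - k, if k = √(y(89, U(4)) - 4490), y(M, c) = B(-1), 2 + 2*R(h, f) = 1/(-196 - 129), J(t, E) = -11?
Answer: -650/12977251 - 67*I ≈ -5.0088e-5 - 67.0*I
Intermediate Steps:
R(h, f) = -651/650 (R(h, f) = -1 + 1/(2*(-196 - 129)) = -1 + (½)/(-325) = -1 + (½)*(-1/325) = -1 - 1/650 = -651/650)
U(H) = 5 (U(H) = -2 + 7 = 5)
B(Q) = Q²
y(M, c) = 1 (y(M, c) = (-1)² = 1)
k = 67*I (k = √(1 - 4490) = √(-4489) = 67*I ≈ 67.0*I)
1/(-19964 + R(65, J(3, 1))) - k = 1/(-19964 - 651/650) - 67*I = 1/(-12977251/650) - 67*I = -650/12977251 - 67*I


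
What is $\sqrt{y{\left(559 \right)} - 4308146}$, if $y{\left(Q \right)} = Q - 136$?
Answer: $i \sqrt{4307723} \approx 2075.5 i$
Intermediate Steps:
$y{\left(Q \right)} = -136 + Q$ ($y{\left(Q \right)} = Q - 136 = -136 + Q$)
$\sqrt{y{\left(559 \right)} - 4308146} = \sqrt{\left(-136 + 559\right) - 4308146} = \sqrt{423 - 4308146} = \sqrt{-4307723} = i \sqrt{4307723}$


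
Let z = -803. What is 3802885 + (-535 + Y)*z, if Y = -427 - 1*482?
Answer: 4962417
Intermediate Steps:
Y = -909 (Y = -427 - 482 = -909)
3802885 + (-535 + Y)*z = 3802885 + (-535 - 909)*(-803) = 3802885 - 1444*(-803) = 3802885 + 1159532 = 4962417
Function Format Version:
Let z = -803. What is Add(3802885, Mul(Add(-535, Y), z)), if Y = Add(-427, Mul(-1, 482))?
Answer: 4962417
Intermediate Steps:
Y = -909 (Y = Add(-427, -482) = -909)
Add(3802885, Mul(Add(-535, Y), z)) = Add(3802885, Mul(Add(-535, -909), -803)) = Add(3802885, Mul(-1444, -803)) = Add(3802885, 1159532) = 4962417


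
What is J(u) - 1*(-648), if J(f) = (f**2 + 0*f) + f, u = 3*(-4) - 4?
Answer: 888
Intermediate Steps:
u = -16 (u = -12 - 4 = -16)
J(f) = f + f**2 (J(f) = (f**2 + 0) + f = f**2 + f = f + f**2)
J(u) - 1*(-648) = -16*(1 - 16) - 1*(-648) = -16*(-15) + 648 = 240 + 648 = 888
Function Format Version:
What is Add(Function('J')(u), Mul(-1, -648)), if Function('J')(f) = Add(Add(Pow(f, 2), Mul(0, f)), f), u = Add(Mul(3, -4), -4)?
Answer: 888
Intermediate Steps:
u = -16 (u = Add(-12, -4) = -16)
Function('J')(f) = Add(f, Pow(f, 2)) (Function('J')(f) = Add(Add(Pow(f, 2), 0), f) = Add(Pow(f, 2), f) = Add(f, Pow(f, 2)))
Add(Function('J')(u), Mul(-1, -648)) = Add(Mul(-16, Add(1, -16)), Mul(-1, -648)) = Add(Mul(-16, -15), 648) = Add(240, 648) = 888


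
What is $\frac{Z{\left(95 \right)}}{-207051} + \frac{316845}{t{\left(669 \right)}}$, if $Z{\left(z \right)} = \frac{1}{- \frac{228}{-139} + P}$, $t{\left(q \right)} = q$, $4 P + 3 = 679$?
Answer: $\frac{518679771455438}{1095162515187} \approx 473.61$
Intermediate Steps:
$P = 169$ ($P = - \frac{3}{4} + \frac{1}{4} \cdot 679 = - \frac{3}{4} + \frac{679}{4} = 169$)
$Z{\left(z \right)} = \frac{139}{23719}$ ($Z{\left(z \right)} = \frac{1}{- \frac{228}{-139} + 169} = \frac{1}{\left(-228\right) \left(- \frac{1}{139}\right) + 169} = \frac{1}{\frac{228}{139} + 169} = \frac{1}{\frac{23719}{139}} = \frac{139}{23719}$)
$\frac{Z{\left(95 \right)}}{-207051} + \frac{316845}{t{\left(669 \right)}} = \frac{139}{23719 \left(-207051\right)} + \frac{316845}{669} = \frac{139}{23719} \left(- \frac{1}{207051}\right) + 316845 \cdot \frac{1}{669} = - \frac{139}{4911042669} + \frac{105615}{223} = \frac{518679771455438}{1095162515187}$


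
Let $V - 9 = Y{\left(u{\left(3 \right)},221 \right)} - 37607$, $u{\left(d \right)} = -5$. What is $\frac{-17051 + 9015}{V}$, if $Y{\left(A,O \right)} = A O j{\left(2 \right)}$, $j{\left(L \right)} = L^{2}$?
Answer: $\frac{4018}{21009} \approx 0.19125$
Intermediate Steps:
$Y{\left(A,O \right)} = 4 A O$ ($Y{\left(A,O \right)} = A O 2^{2} = A O 4 = 4 A O$)
$V = -42018$ ($V = 9 - \left(37607 + 20 \cdot 221\right) = 9 - 42027 = -42018$)
$\frac{-17051 + 9015}{V} = \frac{-17051 + 9015}{-42018} = \left(-8036\right) \left(- \frac{1}{42018}\right) = \frac{4018}{21009}$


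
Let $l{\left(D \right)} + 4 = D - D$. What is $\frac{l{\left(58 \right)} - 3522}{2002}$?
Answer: $- \frac{1763}{1001} \approx -1.7612$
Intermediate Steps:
$l{\left(D \right)} = -4$ ($l{\left(D \right)} = -4 + \left(D - D\right) = -4 + 0 = -4$)
$\frac{l{\left(58 \right)} - 3522}{2002} = \frac{-4 - 3522}{2002} = \left(-4 - 3522\right) \frac{1}{2002} = \left(-3526\right) \frac{1}{2002} = - \frac{1763}{1001}$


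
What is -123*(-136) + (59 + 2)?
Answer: 16789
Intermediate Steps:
-123*(-136) + (59 + 2) = 16728 + 61 = 16789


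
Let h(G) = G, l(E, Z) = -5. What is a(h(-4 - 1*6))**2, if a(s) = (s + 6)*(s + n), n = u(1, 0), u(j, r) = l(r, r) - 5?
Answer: 6400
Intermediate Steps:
u(j, r) = -10 (u(j, r) = -5 - 5 = -10)
n = -10
a(s) = (-10 + s)*(6 + s) (a(s) = (s + 6)*(s - 10) = (6 + s)*(-10 + s) = (-10 + s)*(6 + s))
a(h(-4 - 1*6))**2 = (-60 + (-4 - 1*6)**2 - 4*(-4 - 1*6))**2 = (-60 + (-4 - 6)**2 - 4*(-4 - 6))**2 = (-60 + (-10)**2 - 4*(-10))**2 = (-60 + 100 + 40)**2 = 80**2 = 6400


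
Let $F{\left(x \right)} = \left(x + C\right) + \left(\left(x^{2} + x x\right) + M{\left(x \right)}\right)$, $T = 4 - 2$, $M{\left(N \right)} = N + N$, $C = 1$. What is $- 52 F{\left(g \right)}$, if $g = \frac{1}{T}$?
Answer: $-156$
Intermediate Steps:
$M{\left(N \right)} = 2 N$
$T = 2$
$g = \frac{1}{2} \approx 0.5$
$F{\left(x \right)} = 1 + 2 x^{2} + 3 x$ ($F{\left(x \right)} = \left(x + 1\right) + \left(\left(x^{2} + x x\right) + 2 x\right) = \left(1 + x\right) + \left(\left(x^{2} + x^{2}\right) + 2 x\right) = \left(1 + x\right) + \left(2 x^{2} + 2 x\right) = \left(1 + x\right) + \left(2 x + 2 x^{2}\right) = 1 + 2 x^{2} + 3 x$)
$- 52 F{\left(g \right)} = - 52 \left(1 + \frac{2}{4} + 3 \cdot \frac{1}{2}\right) = - 52 \left(1 + 2 \cdot \frac{1}{4} + \frac{3}{2}\right) = - 52 \left(1 + \frac{1}{2} + \frac{3}{2}\right) = \left(-52\right) 3 = -156$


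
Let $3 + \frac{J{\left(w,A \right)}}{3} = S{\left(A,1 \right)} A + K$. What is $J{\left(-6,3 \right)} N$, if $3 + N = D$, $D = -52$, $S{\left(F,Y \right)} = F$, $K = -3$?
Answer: $-495$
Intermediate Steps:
$J{\left(w,A \right)} = -18 + 3 A^{2}$ ($J{\left(w,A \right)} = -9 + 3 \left(A A - 3\right) = -9 + 3 \left(A^{2} - 3\right) = -9 + 3 \left(-3 + A^{2}\right) = -9 + \left(-9 + 3 A^{2}\right) = -18 + 3 A^{2}$)
$N = -55$ ($N = -3 - 52 = -55$)
$J{\left(-6,3 \right)} N = \left(-18 + 3 \cdot 3^{2}\right) \left(-55\right) = \left(-18 + 3 \cdot 9\right) \left(-55\right) = \left(-18 + 27\right) \left(-55\right) = 9 \left(-55\right) = -495$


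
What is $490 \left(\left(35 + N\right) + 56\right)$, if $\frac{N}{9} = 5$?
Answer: $66640$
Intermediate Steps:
$N = 45$ ($N = 9 \cdot 5 = 45$)
$490 \left(\left(35 + N\right) + 56\right) = 490 \left(\left(35 + 45\right) + 56\right) = 490 \left(80 + 56\right) = 490 \cdot 136 = 66640$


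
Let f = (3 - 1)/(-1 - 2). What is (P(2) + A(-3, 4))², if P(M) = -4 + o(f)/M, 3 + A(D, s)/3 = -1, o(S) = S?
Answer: 2401/9 ≈ 266.78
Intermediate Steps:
f = -⅔ (f = 2/(-3) = 2*(-⅓) = -⅔ ≈ -0.66667)
A(D, s) = -12 (A(D, s) = -9 + 3*(-1) = -9 - 3 = -12)
P(M) = -4 - 2/(3*M)
(P(2) + A(-3, 4))² = ((-4 - ⅔/2) - 12)² = ((-4 - ⅔*½) - 12)² = ((-4 - ⅓) - 12)² = (-13/3 - 12)² = (-49/3)² = 2401/9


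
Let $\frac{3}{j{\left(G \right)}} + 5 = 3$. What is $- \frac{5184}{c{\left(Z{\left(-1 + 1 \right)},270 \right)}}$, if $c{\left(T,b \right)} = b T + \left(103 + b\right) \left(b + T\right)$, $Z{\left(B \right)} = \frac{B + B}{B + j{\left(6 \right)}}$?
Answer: $- \frac{96}{1865} \approx -0.051475$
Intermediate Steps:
$j{\left(G \right)} = - \frac{3}{2}$ ($j{\left(G \right)} = \frac{3}{-5 + 3} = \frac{3}{-2} = 3 \left(- \frac{1}{2}\right) = - \frac{3}{2}$)
$Z{\left(B \right)} = \frac{2 B}{- \frac{3}{2} + B}$ ($Z{\left(B \right)} = \frac{B + B}{B - \frac{3}{2}} = \frac{2 B}{- \frac{3}{2} + B}$)
$c{\left(T,b \right)} = T b + \left(103 + b\right) \left(T + b\right)$
$- \frac{5184}{c{\left(Z{\left(-1 + 1 \right)},270 \right)}} = - \frac{5184}{270^{2} + 103 \frac{4 \left(-1 + 1\right)}{-3 + 2 \left(-1 + 1\right)} + 103 \cdot 270 + 2 \frac{4 \left(-1 + 1\right)}{-3 + 2 \left(-1 + 1\right)} 270} = - \frac{5184}{72900 + 103 \cdot 4 \cdot 0 \frac{1}{-3 + 2 \cdot 0} + 27810 + 2 \cdot 4 \cdot 0 \frac{1}{-3 + 2 \cdot 0} \cdot 270} = - \frac{5184}{72900 + 103 \cdot 4 \cdot 0 \frac{1}{-3 + 0} + 27810 + 2 \cdot 4 \cdot 0 \frac{1}{-3 + 0} \cdot 270} = - \frac{5184}{72900 + 103 \cdot 4 \cdot 0 \frac{1}{-3} + 27810 + 2 \cdot 4 \cdot 0 \frac{1}{-3} \cdot 270} = - \frac{5184}{72900 + 103 \cdot 4 \cdot 0 \left(- \frac{1}{3}\right) + 27810 + 2 \cdot 4 \cdot 0 \left(- \frac{1}{3}\right) 270} = - \frac{5184}{72900 + 103 \cdot 0 + 27810 + 2 \cdot 0 \cdot 270} = - \frac{5184}{72900 + 0 + 27810 + 0} = - \frac{5184}{100710} = \left(-5184\right) \frac{1}{100710} = - \frac{96}{1865}$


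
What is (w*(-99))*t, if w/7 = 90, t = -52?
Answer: 3243240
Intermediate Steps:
w = 630 (w = 7*90 = 630)
(w*(-99))*t = (630*(-99))*(-52) = -62370*(-52) = 3243240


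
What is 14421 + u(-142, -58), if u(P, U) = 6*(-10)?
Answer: 14361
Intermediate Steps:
u(P, U) = -60
14421 + u(-142, -58) = 14421 - 60 = 14361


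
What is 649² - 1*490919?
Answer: -69718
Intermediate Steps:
649² - 1*490919 = 421201 - 490919 = -69718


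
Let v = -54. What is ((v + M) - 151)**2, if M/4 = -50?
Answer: 164025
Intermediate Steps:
M = -200 (M = 4*(-50) = -200)
((v + M) - 151)**2 = ((-54 - 200) - 151)**2 = (-254 - 151)**2 = (-405)**2 = 164025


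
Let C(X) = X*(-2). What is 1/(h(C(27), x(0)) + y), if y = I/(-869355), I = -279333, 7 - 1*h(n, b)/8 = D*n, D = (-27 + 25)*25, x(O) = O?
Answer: -96595/2081011643 ≈ -4.6417e-5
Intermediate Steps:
D = -50 (D = -2*25 = -50)
C(X) = -2*X
h(n, b) = 56 + 400*n (h(n, b) = 56 - (-400)*n = 56 + 400*n)
y = 31037/96595 (y = -279333/(-869355) = -279333*(-1/869355) = 31037/96595 ≈ 0.32131)
1/(h(C(27), x(0)) + y) = 1/((56 + 400*(-2*27)) + 31037/96595) = 1/((56 + 400*(-54)) + 31037/96595) = 1/((56 - 21600) + 31037/96595) = 1/(-21544 + 31037/96595) = 1/(-2081011643/96595) = -96595/2081011643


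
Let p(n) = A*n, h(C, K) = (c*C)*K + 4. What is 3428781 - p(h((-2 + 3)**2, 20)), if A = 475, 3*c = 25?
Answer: 10043143/3 ≈ 3.3477e+6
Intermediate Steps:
c = 25/3 (c = (1/3)*25 = 25/3 ≈ 8.3333)
h(C, K) = 4 + 25*C*K/3 (h(C, K) = (25*C/3)*K + 4 = 25*C*K/3 + 4 = 4 + 25*C*K/3)
p(n) = 475*n
3428781 - p(h((-2 + 3)**2, 20)) = 3428781 - 475*(4 + (25/3)*(-2 + 3)**2*20) = 3428781 - 475*(4 + (25/3)*1**2*20) = 3428781 - 475*(4 + (25/3)*1*20) = 3428781 - 475*(4 + 500/3) = 3428781 - 475*512/3 = 3428781 - 1*243200/3 = 3428781 - 243200/3 = 10043143/3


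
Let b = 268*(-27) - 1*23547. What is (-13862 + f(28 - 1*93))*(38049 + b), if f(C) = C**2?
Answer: -70022442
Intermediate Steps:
b = -30783 (b = -7236 - 23547 = -30783)
(-13862 + f(28 - 1*93))*(38049 + b) = (-13862 + (28 - 1*93)**2)*(38049 - 30783) = (-13862 + (28 - 93)**2)*7266 = (-13862 + (-65)**2)*7266 = (-13862 + 4225)*7266 = -9637*7266 = -70022442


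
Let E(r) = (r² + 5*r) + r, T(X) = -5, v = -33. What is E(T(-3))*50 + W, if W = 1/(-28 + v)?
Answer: -15251/61 ≈ -250.02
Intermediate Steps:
E(r) = r² + 6*r
W = -1/61 (W = 1/(-28 - 33) = 1/(-61) = -1/61 ≈ -0.016393)
E(T(-3))*50 + W = -5*(6 - 5)*50 - 1/61 = -5*1*50 - 1/61 = -5*50 - 1/61 = -250 - 1/61 = -15251/61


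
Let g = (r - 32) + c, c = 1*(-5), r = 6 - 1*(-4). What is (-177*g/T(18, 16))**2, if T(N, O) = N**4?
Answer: 3481/1679616 ≈ 0.0020725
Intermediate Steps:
r = 10 (r = 6 + 4 = 10)
c = -5
g = -27 (g = (10 - 32) - 5 = -22 - 5 = -27)
(-177*g/T(18, 16))**2 = (-177/(18**4/(-27)))**2 = (-177/(104976*(-1/27)))**2 = (-177/(-3888))**2 = (-177*(-1/3888))**2 = (59/1296)**2 = 3481/1679616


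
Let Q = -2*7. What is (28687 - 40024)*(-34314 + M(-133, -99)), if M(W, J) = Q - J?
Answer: 388054173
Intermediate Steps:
Q = -14
M(W, J) = -14 - J
(28687 - 40024)*(-34314 + M(-133, -99)) = (28687 - 40024)*(-34314 + (-14 - 1*(-99))) = -11337*(-34314 + (-14 + 99)) = -11337*(-34314 + 85) = -11337*(-34229) = 388054173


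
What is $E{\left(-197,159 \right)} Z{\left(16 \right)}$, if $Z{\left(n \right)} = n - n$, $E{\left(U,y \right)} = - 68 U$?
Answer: $0$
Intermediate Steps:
$Z{\left(n \right)} = 0$
$E{\left(-197,159 \right)} Z{\left(16 \right)} = \left(-68\right) \left(-197\right) 0 = 13396 \cdot 0 = 0$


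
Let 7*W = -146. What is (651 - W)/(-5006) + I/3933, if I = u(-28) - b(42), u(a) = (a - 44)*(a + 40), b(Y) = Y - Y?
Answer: -5419243/15313354 ≈ -0.35389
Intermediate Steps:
W = -146/7 (W = (⅐)*(-146) = -146/7 ≈ -20.857)
b(Y) = 0
u(a) = (-44 + a)*(40 + a)
I = -864 (I = (-1760 + (-28)² - 4*(-28)) - 1*0 = (-1760 + 784 + 112) + 0 = -864 + 0 = -864)
(651 - W)/(-5006) + I/3933 = (651 - 1*(-146/7))/(-5006) - 864/3933 = (651 + 146/7)*(-1/5006) - 864*1/3933 = (4703/7)*(-1/5006) - 96/437 = -4703/35042 - 96/437 = -5419243/15313354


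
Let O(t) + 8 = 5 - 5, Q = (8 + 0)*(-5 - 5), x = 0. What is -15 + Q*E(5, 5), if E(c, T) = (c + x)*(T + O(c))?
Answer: 1185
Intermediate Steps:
Q = -80 (Q = 8*(-10) = -80)
O(t) = -8 (O(t) = -8 + (5 - 5) = -8 + 0 = -8)
E(c, T) = c*(-8 + T) (E(c, T) = (c + 0)*(T - 8) = c*(-8 + T))
-15 + Q*E(5, 5) = -15 - 400*(-8 + 5) = -15 - 400*(-3) = -15 - 80*(-15) = -15 + 1200 = 1185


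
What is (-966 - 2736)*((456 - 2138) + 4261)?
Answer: -9547458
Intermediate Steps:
(-966 - 2736)*((456 - 2138) + 4261) = -3702*(-1682 + 4261) = -3702*2579 = -9547458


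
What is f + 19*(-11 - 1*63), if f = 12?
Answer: -1394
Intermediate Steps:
f + 19*(-11 - 1*63) = 12 + 19*(-11 - 1*63) = 12 + 19*(-11 - 63) = 12 + 19*(-74) = 12 - 1406 = -1394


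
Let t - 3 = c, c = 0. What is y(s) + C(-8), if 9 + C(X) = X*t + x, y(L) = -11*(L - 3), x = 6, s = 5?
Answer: -49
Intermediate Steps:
t = 3 (t = 3 + 0 = 3)
y(L) = 33 - 11*L (y(L) = -11*(-3 + L) = 33 - 11*L)
C(X) = -3 + 3*X (C(X) = -9 + (X*3 + 6) = -9 + (3*X + 6) = -9 + (6 + 3*X) = -3 + 3*X)
y(s) + C(-8) = (33 - 11*5) + (-3 + 3*(-8)) = (33 - 55) + (-3 - 24) = -22 - 27 = -49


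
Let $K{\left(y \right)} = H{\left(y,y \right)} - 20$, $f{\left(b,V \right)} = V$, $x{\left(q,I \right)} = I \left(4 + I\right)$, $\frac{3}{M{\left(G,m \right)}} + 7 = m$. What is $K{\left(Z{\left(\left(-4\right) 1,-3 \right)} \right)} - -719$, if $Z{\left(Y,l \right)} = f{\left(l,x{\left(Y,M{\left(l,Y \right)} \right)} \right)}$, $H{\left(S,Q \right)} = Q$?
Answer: $\frac{84456}{121} \approx 697.98$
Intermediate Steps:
$M{\left(G,m \right)} = \frac{3}{-7 + m}$
$Z{\left(Y,l \right)} = \frac{3 \left(4 + \frac{3}{-7 + Y}\right)}{-7 + Y}$ ($Z{\left(Y,l \right)} = \frac{3}{-7 + Y} \left(4 + \frac{3}{-7 + Y}\right) = \frac{3 \left(4 + \frac{3}{-7 + Y}\right)}{-7 + Y}$)
$K{\left(y \right)} = -20 + y$ ($K{\left(y \right)} = y - 20 = -20 + y$)
$K{\left(Z{\left(\left(-4\right) 1,-3 \right)} \right)} - -719 = \left(-20 + \frac{3 \left(-25 + 4 \left(\left(-4\right) 1\right)\right)}{\left(-7 - 4\right)^{2}}\right) - -719 = \left(-20 + \frac{3 \left(-25 + 4 \left(-4\right)\right)}{\left(-7 - 4\right)^{2}}\right) + 719 = \left(-20 + \frac{3 \left(-25 - 16\right)}{121}\right) + 719 = \left(-20 + 3 \cdot \frac{1}{121} \left(-41\right)\right) + 719 = \left(-20 - \frac{123}{121}\right) + 719 = - \frac{2543}{121} + 719 = \frac{84456}{121}$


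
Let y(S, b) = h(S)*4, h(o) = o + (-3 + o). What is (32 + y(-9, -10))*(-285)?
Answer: 14820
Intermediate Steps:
h(o) = -3 + 2*o
y(S, b) = -12 + 8*S (y(S, b) = (-3 + 2*S)*4 = -12 + 8*S)
(32 + y(-9, -10))*(-285) = (32 + (-12 + 8*(-9)))*(-285) = (32 + (-12 - 72))*(-285) = (32 - 84)*(-285) = -52*(-285) = 14820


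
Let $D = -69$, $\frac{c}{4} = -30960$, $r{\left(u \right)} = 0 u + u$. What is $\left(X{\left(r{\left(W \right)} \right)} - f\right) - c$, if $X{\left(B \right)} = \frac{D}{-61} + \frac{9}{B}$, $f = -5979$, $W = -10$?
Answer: $\frac{79189731}{610} \approx 1.2982 \cdot 10^{5}$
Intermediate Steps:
$r{\left(u \right)} = u$ ($r{\left(u \right)} = 0 + u = u$)
$c = -123840$ ($c = 4 \left(-30960\right) = -123840$)
$X{\left(B \right)} = \frac{69}{61} + \frac{9}{B}$ ($X{\left(B \right)} = - \frac{69}{-61} + \frac{9}{B} = \left(-69\right) \left(- \frac{1}{61}\right) + \frac{9}{B} = \frac{69}{61} + \frac{9}{B}$)
$\left(X{\left(r{\left(W \right)} \right)} - f\right) - c = \left(\left(\frac{69}{61} + \frac{9}{-10}\right) - -5979\right) - -123840 = \left(\left(\frac{69}{61} + 9 \left(- \frac{1}{10}\right)\right) + 5979\right) + 123840 = \left(\left(\frac{69}{61} - \frac{9}{10}\right) + 5979\right) + 123840 = \left(\frac{141}{610} + 5979\right) + 123840 = \frac{3647331}{610} + 123840 = \frac{79189731}{610}$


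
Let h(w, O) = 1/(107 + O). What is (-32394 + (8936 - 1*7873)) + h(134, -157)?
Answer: -1566551/50 ≈ -31331.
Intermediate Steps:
(-32394 + (8936 - 1*7873)) + h(134, -157) = (-32394 + (8936 - 1*7873)) + 1/(107 - 157) = (-32394 + (8936 - 7873)) + 1/(-50) = (-32394 + 1063) - 1/50 = -31331 - 1/50 = -1566551/50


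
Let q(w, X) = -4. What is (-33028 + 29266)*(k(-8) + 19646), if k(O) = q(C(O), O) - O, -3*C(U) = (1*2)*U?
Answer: -73923300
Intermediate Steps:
C(U) = -2*U/3 (C(U) = -1*2*U/3 = -2*U/3)
k(O) = -4 - O
(-33028 + 29266)*(k(-8) + 19646) = (-33028 + 29266)*((-4 - 1*(-8)) + 19646) = -3762*((-4 + 8) + 19646) = -3762*(4 + 19646) = -3762*19650 = -73923300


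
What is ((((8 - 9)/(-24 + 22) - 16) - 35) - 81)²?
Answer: 69169/4 ≈ 17292.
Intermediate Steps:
((((8 - 9)/(-24 + 22) - 16) - 35) - 81)² = (((-1/(-2) - 16) - 35) - 81)² = (((-1*(-½) - 16) - 35) - 81)² = (((½ - 16) - 35) - 81)² = ((-31/2 - 35) - 81)² = (-101/2 - 81)² = (-263/2)² = 69169/4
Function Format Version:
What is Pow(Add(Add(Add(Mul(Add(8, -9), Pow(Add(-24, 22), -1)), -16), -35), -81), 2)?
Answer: Rational(69169, 4) ≈ 17292.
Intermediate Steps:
Pow(Add(Add(Add(Mul(Add(8, -9), Pow(Add(-24, 22), -1)), -16), -35), -81), 2) = Pow(Add(Add(Add(Mul(-1, Pow(-2, -1)), -16), -35), -81), 2) = Pow(Add(Add(Add(Mul(-1, Rational(-1, 2)), -16), -35), -81), 2) = Pow(Add(Add(Add(Rational(1, 2), -16), -35), -81), 2) = Pow(Add(Add(Rational(-31, 2), -35), -81), 2) = Pow(Add(Rational(-101, 2), -81), 2) = Pow(Rational(-263, 2), 2) = Rational(69169, 4)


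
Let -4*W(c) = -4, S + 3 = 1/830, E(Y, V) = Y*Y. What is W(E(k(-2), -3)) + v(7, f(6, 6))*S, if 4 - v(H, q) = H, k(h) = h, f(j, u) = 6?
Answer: 8297/830 ≈ 9.9964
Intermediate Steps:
v(H, q) = 4 - H
E(Y, V) = Y**2
S = -2489/830 (S = -3 + 1/830 = -2489/830 ≈ -2.9988)
W(c) = 1 (W(c) = -1/4*(-4) = 1)
W(E(k(-2), -3)) + v(7, f(6, 6))*S = 1 + (4 - 1*7)*(-2489/830) = 1 + (4 - 7)*(-2489/830) = 1 - 3*(-2489/830) = 1 + 7467/830 = 8297/830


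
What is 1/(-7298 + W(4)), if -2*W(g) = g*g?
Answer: -1/7306 ≈ -0.00013687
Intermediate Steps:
W(g) = -g²/2 (W(g) = -g*g/2 = -g²/2)
1/(-7298 + W(4)) = 1/(-7298 - ½*4²) = 1/(-7298 - ½*16) = 1/(-7298 - 8) = 1/(-7306) = -1/7306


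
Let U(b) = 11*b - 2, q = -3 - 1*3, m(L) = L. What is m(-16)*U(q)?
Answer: 1088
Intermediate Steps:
q = -6 (q = -3 - 3 = -6)
U(b) = -2 + 11*b
m(-16)*U(q) = -16*(-2 + 11*(-6)) = -16*(-2 - 66) = -16*(-68) = 1088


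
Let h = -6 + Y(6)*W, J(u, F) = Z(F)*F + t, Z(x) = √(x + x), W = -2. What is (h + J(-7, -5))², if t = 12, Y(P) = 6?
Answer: -214 + 60*I*√10 ≈ -214.0 + 189.74*I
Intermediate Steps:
Z(x) = √2*√x (Z(x) = √(2*x) = √2*√x)
J(u, F) = 12 + √2*F^(3/2) (J(u, F) = (√2*√F)*F + 12 = √2*F^(3/2) + 12 = 12 + √2*F^(3/2))
h = -18 (h = -6 + 6*(-2) = -6 - 12 = -18)
(h + J(-7, -5))² = (-18 + (12 + √2*(-5)^(3/2)))² = (-18 + (12 + √2*(-5*I*√5)))² = (-18 + (12 - 5*I*√10))² = (-6 - 5*I*√10)²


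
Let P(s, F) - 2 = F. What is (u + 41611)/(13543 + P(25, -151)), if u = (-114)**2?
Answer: 54607/13394 ≈ 4.0770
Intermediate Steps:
P(s, F) = 2 + F
u = 12996
(u + 41611)/(13543 + P(25, -151)) = (12996 + 41611)/(13543 + (2 - 151)) = 54607/(13543 - 149) = 54607/13394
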